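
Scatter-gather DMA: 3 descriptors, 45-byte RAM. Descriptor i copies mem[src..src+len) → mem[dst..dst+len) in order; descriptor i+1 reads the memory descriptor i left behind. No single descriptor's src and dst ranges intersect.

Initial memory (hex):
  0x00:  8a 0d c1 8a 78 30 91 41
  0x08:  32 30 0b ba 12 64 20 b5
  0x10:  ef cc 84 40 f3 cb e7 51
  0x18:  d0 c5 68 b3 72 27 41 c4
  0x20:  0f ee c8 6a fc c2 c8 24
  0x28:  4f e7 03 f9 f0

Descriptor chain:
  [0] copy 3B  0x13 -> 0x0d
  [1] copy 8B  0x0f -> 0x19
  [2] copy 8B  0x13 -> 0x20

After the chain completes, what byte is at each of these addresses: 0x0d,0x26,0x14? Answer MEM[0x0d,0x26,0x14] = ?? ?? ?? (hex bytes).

MEM[0x0d,0x26,0x14] = 40 cb f3

#0 dst[0x0d+3] := {0x40,0xf3,0xcb}
#1 dst[0x19+8] := {0xcb,0xef,0xcc,0x84,0x40,0xf3,0xcb,0xe7}
#2 dst[0x20+8] := {0x40,0xf3,0xcb,0xe7,0x51,0xd0,0xcb,0xef}
query mem[0x0d]=0x40, mem[0x26]=0xcb, mem[0x14]=0xf3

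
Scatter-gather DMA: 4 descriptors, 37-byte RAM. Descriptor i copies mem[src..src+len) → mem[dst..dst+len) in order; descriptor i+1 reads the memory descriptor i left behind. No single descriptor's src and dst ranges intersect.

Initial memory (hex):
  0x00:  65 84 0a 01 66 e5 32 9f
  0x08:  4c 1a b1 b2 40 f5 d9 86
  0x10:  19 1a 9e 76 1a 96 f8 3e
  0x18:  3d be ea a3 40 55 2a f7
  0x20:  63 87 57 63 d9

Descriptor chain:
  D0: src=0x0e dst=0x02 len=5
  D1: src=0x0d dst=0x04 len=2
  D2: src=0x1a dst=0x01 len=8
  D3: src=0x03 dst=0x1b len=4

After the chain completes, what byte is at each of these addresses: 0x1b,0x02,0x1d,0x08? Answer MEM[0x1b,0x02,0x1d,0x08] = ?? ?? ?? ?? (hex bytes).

[0] 0x0e->0x02 len=5 : d9 86 19 1a 9e
[1] 0x0d->0x04 len=2 : f5 d9
[2] 0x1a->0x01 len=8 : ea a3 40 55 2a f7 63 87
[3] 0x03->0x1b len=4 : 40 55 2a f7
query mem[0x1b]=0x40, mem[0x02]=0xa3, mem[0x1d]=0x2a, mem[0x08]=0x87

MEM[0x1b,0x02,0x1d,0x08] = 40 a3 2a 87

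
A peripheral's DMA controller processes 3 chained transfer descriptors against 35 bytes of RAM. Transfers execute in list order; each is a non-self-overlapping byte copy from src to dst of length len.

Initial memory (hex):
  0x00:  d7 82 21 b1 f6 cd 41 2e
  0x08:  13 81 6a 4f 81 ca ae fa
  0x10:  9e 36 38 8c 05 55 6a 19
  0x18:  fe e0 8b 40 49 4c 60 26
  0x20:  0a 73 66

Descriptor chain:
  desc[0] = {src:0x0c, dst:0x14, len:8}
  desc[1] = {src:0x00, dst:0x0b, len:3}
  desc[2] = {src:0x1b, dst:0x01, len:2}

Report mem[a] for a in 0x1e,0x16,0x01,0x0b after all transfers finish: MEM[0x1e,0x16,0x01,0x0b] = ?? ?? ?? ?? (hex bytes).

MEM[0x1e,0x16,0x01,0x0b] = 60 ae 8c d7

  after D0: wrote 8B at 0x14 = 81caaefa9e36388c
  after D1: wrote 3B at 0x0b = d78221
  after D2: wrote 2B at 0x01 = 8c49
query mem[0x1e]=0x60, mem[0x16]=0xae, mem[0x01]=0x8c, mem[0x0b]=0xd7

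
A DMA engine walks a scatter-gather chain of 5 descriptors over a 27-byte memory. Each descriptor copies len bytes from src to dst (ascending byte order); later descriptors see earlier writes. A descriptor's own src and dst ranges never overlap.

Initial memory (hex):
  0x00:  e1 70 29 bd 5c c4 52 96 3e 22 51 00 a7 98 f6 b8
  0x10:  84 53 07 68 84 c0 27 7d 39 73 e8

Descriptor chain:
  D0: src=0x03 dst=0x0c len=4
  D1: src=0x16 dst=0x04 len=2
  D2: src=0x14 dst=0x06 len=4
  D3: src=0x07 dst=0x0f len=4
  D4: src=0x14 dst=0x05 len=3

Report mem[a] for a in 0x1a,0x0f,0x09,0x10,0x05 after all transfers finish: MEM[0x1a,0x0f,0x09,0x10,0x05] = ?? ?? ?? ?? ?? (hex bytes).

#0 dst[0x0c+4] := {0xbd,0x5c,0xc4,0x52}
#1 dst[0x04+2] := {0x27,0x7d}
#2 dst[0x06+4] := {0x84,0xc0,0x27,0x7d}
#3 dst[0x0f+4] := {0xc0,0x27,0x7d,0x51}
#4 dst[0x05+3] := {0x84,0xc0,0x27}
query mem[0x1a]=0xe8, mem[0x0f]=0xc0, mem[0x09]=0x7d, mem[0x10]=0x27, mem[0x05]=0x84

MEM[0x1a,0x0f,0x09,0x10,0x05] = e8 c0 7d 27 84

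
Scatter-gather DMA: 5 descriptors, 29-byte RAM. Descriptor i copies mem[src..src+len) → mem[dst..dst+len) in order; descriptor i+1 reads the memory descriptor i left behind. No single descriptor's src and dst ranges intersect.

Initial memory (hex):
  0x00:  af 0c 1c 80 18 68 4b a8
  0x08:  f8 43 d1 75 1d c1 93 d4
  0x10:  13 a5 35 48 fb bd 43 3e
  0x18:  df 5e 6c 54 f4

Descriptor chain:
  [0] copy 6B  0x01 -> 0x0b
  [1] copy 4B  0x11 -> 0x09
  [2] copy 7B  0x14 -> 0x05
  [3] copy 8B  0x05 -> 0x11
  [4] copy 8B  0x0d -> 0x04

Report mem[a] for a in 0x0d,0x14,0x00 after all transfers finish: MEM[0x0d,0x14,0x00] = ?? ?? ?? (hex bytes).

[0] 0x01->0x0b len=6 : 0c 1c 80 18 68 4b
[1] 0x11->0x09 len=4 : a5 35 48 fb
[2] 0x14->0x05 len=7 : fb bd 43 3e df 5e 6c
[3] 0x05->0x11 len=8 : fb bd 43 3e df 5e 6c fb
[4] 0x0d->0x04 len=8 : 80 18 68 4b fb bd 43 3e
query mem[0x0d]=0x80, mem[0x14]=0x3e, mem[0x00]=0xaf

MEM[0x0d,0x14,0x00] = 80 3e af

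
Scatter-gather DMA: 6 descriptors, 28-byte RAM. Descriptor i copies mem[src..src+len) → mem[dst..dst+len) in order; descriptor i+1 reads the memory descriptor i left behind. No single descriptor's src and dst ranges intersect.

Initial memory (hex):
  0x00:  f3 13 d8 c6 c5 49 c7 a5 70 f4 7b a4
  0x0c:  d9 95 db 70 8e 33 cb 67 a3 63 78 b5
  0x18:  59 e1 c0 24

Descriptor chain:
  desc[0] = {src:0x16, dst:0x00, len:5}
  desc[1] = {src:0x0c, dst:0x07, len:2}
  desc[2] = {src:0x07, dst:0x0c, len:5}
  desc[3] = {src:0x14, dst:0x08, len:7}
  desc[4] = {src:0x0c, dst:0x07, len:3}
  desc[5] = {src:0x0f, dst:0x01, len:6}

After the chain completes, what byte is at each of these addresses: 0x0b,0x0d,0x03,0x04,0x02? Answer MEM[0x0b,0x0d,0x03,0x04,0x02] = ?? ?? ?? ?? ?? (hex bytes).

MEM[0x0b,0x0d,0x03,0x04,0x02] = b5 e1 33 cb a4

  after D0: wrote 5B at 0x00 = 78b559e1c0
  after D1: wrote 2B at 0x07 = d995
  after D2: wrote 5B at 0x0c = d995f47ba4
  after D3: wrote 7B at 0x08 = a36378b559e1c0
  after D4: wrote 3B at 0x07 = 59e1c0
  after D5: wrote 6B at 0x01 = 7ba433cb67a3
query mem[0x0b]=0xb5, mem[0x0d]=0xe1, mem[0x03]=0x33, mem[0x04]=0xcb, mem[0x02]=0xa4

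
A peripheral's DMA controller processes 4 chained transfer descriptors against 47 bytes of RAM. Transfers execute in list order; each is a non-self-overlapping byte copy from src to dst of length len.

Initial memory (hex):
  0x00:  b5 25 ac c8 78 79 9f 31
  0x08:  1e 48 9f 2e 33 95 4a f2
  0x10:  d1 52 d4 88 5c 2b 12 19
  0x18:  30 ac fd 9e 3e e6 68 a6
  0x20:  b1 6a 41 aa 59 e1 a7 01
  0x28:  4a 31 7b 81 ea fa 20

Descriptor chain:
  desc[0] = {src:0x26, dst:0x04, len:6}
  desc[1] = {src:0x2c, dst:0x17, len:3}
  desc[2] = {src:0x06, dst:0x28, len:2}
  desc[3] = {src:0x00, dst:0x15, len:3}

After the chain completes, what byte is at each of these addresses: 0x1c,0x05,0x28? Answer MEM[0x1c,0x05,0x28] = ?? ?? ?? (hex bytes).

  after D0: wrote 6B at 0x04 = a7014a317b81
  after D1: wrote 3B at 0x17 = eafa20
  after D2: wrote 2B at 0x28 = 4a31
  after D3: wrote 3B at 0x15 = b525ac
query mem[0x1c]=0x3e, mem[0x05]=0x01, mem[0x28]=0x4a

MEM[0x1c,0x05,0x28] = 3e 01 4a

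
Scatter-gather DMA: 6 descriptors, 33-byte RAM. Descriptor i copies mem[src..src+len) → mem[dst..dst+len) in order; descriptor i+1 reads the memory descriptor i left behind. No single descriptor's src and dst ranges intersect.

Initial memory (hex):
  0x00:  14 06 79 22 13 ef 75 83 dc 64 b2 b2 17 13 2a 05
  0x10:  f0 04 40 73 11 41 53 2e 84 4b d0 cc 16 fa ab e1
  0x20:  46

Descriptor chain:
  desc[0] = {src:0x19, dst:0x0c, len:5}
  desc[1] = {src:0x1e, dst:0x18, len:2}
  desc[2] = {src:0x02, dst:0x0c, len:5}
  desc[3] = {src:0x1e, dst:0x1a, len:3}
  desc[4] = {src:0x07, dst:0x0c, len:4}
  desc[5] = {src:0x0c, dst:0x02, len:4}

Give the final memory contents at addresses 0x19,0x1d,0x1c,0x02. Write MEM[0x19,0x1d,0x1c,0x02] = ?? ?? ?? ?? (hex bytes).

MEM[0x19,0x1d,0x1c,0x02] = e1 fa 46 83

  after D0: wrote 5B at 0x0c = 4bd0cc16fa
  after D1: wrote 2B at 0x18 = abe1
  after D2: wrote 5B at 0x0c = 792213ef75
  after D3: wrote 3B at 0x1a = abe146
  after D4: wrote 4B at 0x0c = 83dc64b2
  after D5: wrote 4B at 0x02 = 83dc64b2
query mem[0x19]=0xe1, mem[0x1d]=0xfa, mem[0x1c]=0x46, mem[0x02]=0x83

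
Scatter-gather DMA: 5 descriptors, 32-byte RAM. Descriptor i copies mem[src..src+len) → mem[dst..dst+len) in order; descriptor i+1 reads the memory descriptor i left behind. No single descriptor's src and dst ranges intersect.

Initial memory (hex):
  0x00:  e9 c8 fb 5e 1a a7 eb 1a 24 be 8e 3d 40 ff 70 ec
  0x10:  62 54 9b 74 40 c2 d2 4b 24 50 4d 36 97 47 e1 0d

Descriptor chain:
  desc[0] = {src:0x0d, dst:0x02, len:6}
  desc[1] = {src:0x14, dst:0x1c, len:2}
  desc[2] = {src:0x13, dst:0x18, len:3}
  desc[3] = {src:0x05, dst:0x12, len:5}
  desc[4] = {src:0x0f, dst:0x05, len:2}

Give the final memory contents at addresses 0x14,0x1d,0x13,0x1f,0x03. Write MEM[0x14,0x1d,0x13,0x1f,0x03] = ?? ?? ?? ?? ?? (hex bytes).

[0] 0x0d->0x02 len=6 : ff 70 ec 62 54 9b
[1] 0x14->0x1c len=2 : 40 c2
[2] 0x13->0x18 len=3 : 74 40 c2
[3] 0x05->0x12 len=5 : 62 54 9b 24 be
[4] 0x0f->0x05 len=2 : ec 62
query mem[0x14]=0x9b, mem[0x1d]=0xc2, mem[0x13]=0x54, mem[0x1f]=0x0d, mem[0x03]=0x70

MEM[0x14,0x1d,0x13,0x1f,0x03] = 9b c2 54 0d 70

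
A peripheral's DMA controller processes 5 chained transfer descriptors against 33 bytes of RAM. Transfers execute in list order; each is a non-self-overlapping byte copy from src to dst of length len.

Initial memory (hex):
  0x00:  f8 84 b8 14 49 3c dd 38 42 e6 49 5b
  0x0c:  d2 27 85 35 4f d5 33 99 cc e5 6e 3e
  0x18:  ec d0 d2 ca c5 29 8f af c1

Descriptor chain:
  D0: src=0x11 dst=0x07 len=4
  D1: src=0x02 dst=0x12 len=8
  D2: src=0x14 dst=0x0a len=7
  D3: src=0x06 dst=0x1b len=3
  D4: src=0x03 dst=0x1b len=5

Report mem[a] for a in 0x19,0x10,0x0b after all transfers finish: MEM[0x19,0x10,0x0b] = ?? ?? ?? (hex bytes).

#0 dst[0x07+4] := {0xd5,0x33,0x99,0xcc}
#1 dst[0x12+8] := {0xb8,0x14,0x49,0x3c,0xdd,0xd5,0x33,0x99}
#2 dst[0x0a+7] := {0x49,0x3c,0xdd,0xd5,0x33,0x99,0xd2}
#3 dst[0x1b+3] := {0xdd,0xd5,0x33}
#4 dst[0x1b+5] := {0x14,0x49,0x3c,0xdd,0xd5}
query mem[0x19]=0x99, mem[0x10]=0xd2, mem[0x0b]=0x3c

MEM[0x19,0x10,0x0b] = 99 d2 3c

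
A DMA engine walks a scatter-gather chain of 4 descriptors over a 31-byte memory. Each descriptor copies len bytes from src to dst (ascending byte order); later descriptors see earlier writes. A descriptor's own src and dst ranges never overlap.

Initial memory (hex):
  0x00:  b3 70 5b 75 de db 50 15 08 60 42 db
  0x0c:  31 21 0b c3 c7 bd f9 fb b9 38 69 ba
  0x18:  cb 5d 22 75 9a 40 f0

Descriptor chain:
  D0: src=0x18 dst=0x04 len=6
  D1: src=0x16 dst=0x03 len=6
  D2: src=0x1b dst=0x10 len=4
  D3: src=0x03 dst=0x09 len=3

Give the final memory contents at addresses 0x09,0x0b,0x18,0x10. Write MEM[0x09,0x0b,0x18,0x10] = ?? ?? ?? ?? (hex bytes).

[0] 0x18->0x04 len=6 : cb 5d 22 75 9a 40
[1] 0x16->0x03 len=6 : 69 ba cb 5d 22 75
[2] 0x1b->0x10 len=4 : 75 9a 40 f0
[3] 0x03->0x09 len=3 : 69 ba cb
query mem[0x09]=0x69, mem[0x0b]=0xcb, mem[0x18]=0xcb, mem[0x10]=0x75

MEM[0x09,0x0b,0x18,0x10] = 69 cb cb 75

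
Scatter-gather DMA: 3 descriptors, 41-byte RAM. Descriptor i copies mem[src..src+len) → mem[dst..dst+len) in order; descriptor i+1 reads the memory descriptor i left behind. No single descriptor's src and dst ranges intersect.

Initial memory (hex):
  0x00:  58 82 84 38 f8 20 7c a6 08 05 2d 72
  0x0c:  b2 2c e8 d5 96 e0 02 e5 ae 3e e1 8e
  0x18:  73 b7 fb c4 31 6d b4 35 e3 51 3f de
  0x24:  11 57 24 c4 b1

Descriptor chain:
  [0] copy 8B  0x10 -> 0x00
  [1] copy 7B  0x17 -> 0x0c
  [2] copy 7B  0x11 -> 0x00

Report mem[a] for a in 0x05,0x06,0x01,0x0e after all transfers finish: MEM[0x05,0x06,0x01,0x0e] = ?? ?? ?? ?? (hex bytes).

[0] 0x10->0x00 len=8 : 96 e0 02 e5 ae 3e e1 8e
[1] 0x17->0x0c len=7 : 8e 73 b7 fb c4 31 6d
[2] 0x11->0x00 len=7 : 31 6d e5 ae 3e e1 8e
query mem[0x05]=0xe1, mem[0x06]=0x8e, mem[0x01]=0x6d, mem[0x0e]=0xb7

MEM[0x05,0x06,0x01,0x0e] = e1 8e 6d b7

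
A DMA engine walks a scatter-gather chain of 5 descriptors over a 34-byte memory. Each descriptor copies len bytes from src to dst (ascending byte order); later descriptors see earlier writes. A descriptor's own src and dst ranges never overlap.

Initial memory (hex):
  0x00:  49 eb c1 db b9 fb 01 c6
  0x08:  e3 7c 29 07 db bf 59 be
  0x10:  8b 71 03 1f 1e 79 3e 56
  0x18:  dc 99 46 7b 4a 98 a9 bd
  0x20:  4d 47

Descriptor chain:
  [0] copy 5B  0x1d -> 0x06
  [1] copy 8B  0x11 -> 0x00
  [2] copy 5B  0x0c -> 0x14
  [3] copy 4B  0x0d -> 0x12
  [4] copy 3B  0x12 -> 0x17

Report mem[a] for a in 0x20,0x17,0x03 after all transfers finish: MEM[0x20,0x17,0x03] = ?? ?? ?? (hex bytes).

MEM[0x20,0x17,0x03] = 4d bf 1e

  after D0: wrote 5B at 0x06 = 98a9bd4d47
  after D1: wrote 8B at 0x00 = 71031f1e793e56dc
  after D2: wrote 5B at 0x14 = dbbf59be8b
  after D3: wrote 4B at 0x12 = bf59be8b
  after D4: wrote 3B at 0x17 = bf59be
query mem[0x20]=0x4d, mem[0x17]=0xbf, mem[0x03]=0x1e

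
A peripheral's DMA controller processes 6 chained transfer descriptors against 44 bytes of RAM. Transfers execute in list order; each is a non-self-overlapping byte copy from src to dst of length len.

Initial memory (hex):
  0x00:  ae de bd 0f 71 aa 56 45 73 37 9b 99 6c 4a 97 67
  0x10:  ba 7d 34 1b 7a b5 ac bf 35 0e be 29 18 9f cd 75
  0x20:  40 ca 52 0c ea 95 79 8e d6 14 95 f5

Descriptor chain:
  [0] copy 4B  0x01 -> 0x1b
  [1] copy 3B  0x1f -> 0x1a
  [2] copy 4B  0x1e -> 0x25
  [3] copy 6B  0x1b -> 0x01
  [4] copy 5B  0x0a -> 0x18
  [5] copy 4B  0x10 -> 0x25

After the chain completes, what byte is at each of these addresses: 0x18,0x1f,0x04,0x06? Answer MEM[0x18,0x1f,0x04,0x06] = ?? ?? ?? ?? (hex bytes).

MEM[0x18,0x1f,0x04,0x06] = 9b 75 71 40

[0] 0x01->0x1b len=4 : de bd 0f 71
[1] 0x1f->0x1a len=3 : 75 40 ca
[2] 0x1e->0x25 len=4 : 71 75 40 ca
[3] 0x1b->0x01 len=6 : 40 ca 0f 71 75 40
[4] 0x0a->0x18 len=5 : 9b 99 6c 4a 97
[5] 0x10->0x25 len=4 : ba 7d 34 1b
query mem[0x18]=0x9b, mem[0x1f]=0x75, mem[0x04]=0x71, mem[0x06]=0x40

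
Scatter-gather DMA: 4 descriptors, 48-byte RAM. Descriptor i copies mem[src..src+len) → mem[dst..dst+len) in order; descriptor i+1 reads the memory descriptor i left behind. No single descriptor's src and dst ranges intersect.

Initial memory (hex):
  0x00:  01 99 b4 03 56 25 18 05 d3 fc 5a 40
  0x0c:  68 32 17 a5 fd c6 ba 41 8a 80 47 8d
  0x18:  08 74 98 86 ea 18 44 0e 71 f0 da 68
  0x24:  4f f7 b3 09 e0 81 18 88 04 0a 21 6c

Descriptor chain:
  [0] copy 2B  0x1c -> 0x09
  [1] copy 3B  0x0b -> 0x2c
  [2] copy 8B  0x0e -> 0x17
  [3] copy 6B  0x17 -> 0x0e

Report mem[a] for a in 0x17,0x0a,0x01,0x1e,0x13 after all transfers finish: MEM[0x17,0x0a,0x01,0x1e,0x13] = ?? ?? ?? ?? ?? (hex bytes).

MEM[0x17,0x0a,0x01,0x1e,0x13] = 17 18 99 80 41

[0] 0x1c->0x09 len=2 : ea 18
[1] 0x0b->0x2c len=3 : 40 68 32
[2] 0x0e->0x17 len=8 : 17 a5 fd c6 ba 41 8a 80
[3] 0x17->0x0e len=6 : 17 a5 fd c6 ba 41
query mem[0x17]=0x17, mem[0x0a]=0x18, mem[0x01]=0x99, mem[0x1e]=0x80, mem[0x13]=0x41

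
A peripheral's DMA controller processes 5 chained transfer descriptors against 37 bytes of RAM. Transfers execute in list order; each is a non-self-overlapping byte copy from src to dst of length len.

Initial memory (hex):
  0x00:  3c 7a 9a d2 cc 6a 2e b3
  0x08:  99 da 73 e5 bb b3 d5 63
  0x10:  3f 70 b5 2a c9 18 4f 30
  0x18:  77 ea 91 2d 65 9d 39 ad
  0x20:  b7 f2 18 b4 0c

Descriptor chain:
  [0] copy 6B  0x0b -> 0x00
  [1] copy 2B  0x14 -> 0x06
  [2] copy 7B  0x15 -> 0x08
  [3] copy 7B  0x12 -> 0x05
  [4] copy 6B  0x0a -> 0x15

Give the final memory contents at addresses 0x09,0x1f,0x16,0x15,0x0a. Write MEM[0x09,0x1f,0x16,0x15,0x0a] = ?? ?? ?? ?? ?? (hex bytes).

MEM[0x09,0x1f,0x16,0x15,0x0a] = 4f ad 77 30 30

#0 dst[0x00+6] := {0xe5,0xbb,0xb3,0xd5,0x63,0x3f}
#1 dst[0x06+2] := {0xc9,0x18}
#2 dst[0x08+7] := {0x18,0x4f,0x30,0x77,0xea,0x91,0x2d}
#3 dst[0x05+7] := {0xb5,0x2a,0xc9,0x18,0x4f,0x30,0x77}
#4 dst[0x15+6] := {0x30,0x77,0xea,0x91,0x2d,0x63}
query mem[0x09]=0x4f, mem[0x1f]=0xad, mem[0x16]=0x77, mem[0x15]=0x30, mem[0x0a]=0x30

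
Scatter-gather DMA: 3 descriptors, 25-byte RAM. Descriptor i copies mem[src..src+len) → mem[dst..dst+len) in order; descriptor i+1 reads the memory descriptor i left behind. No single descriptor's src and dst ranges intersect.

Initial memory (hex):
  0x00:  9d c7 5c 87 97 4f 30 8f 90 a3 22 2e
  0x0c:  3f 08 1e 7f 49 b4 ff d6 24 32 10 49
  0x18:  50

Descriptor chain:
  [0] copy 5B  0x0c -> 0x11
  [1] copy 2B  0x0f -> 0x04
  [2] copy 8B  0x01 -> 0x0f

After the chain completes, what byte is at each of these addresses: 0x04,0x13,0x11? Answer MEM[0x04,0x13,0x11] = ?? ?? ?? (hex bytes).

MEM[0x04,0x13,0x11] = 7f 49 87

[0] 0x0c->0x11 len=5 : 3f 08 1e 7f 49
[1] 0x0f->0x04 len=2 : 7f 49
[2] 0x01->0x0f len=8 : c7 5c 87 7f 49 30 8f 90
query mem[0x04]=0x7f, mem[0x13]=0x49, mem[0x11]=0x87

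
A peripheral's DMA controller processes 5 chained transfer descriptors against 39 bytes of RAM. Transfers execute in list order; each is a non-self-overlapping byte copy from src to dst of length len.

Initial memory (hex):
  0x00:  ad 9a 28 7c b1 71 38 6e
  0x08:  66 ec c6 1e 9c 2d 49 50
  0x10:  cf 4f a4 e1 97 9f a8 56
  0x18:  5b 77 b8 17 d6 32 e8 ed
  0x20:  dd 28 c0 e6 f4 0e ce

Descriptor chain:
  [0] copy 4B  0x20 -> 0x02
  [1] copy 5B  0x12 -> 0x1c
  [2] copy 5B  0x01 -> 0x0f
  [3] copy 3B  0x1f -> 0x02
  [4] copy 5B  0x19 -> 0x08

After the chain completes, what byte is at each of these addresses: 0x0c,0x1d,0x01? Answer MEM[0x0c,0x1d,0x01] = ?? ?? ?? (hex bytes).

MEM[0x0c,0x1d,0x01] = e1 e1 9a

  after D0: wrote 4B at 0x02 = dd28c0e6
  after D1: wrote 5B at 0x1c = a4e1979fa8
  after D2: wrote 5B at 0x0f = 9add28c0e6
  after D3: wrote 3B at 0x02 = 9fa828
  after D4: wrote 5B at 0x08 = 77b817a4e1
query mem[0x0c]=0xe1, mem[0x1d]=0xe1, mem[0x01]=0x9a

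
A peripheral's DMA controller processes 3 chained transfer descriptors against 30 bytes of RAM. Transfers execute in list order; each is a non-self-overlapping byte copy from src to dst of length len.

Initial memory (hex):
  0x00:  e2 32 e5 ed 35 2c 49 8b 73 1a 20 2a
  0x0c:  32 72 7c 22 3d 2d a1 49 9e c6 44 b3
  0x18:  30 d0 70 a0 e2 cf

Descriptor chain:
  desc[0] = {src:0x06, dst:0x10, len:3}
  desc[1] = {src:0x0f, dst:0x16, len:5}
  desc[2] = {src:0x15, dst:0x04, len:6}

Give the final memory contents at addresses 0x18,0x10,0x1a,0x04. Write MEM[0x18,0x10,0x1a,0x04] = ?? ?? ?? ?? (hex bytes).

[0] 0x06->0x10 len=3 : 49 8b 73
[1] 0x0f->0x16 len=5 : 22 49 8b 73 49
[2] 0x15->0x04 len=6 : c6 22 49 8b 73 49
query mem[0x18]=0x8b, mem[0x10]=0x49, mem[0x1a]=0x49, mem[0x04]=0xc6

MEM[0x18,0x10,0x1a,0x04] = 8b 49 49 c6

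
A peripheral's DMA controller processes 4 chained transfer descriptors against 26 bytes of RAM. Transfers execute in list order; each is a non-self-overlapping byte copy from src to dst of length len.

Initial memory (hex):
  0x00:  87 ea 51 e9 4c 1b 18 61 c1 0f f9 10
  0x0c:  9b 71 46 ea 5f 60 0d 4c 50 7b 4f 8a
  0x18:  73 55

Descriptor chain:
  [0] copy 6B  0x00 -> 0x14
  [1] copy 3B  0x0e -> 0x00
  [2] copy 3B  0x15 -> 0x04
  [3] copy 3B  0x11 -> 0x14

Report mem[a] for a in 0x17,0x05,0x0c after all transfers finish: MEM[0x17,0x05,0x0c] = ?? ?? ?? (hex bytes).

  after D0: wrote 6B at 0x14 = 87ea51e94c1b
  after D1: wrote 3B at 0x00 = 46ea5f
  after D2: wrote 3B at 0x04 = ea51e9
  after D3: wrote 3B at 0x14 = 600d4c
query mem[0x17]=0xe9, mem[0x05]=0x51, mem[0x0c]=0x9b

MEM[0x17,0x05,0x0c] = e9 51 9b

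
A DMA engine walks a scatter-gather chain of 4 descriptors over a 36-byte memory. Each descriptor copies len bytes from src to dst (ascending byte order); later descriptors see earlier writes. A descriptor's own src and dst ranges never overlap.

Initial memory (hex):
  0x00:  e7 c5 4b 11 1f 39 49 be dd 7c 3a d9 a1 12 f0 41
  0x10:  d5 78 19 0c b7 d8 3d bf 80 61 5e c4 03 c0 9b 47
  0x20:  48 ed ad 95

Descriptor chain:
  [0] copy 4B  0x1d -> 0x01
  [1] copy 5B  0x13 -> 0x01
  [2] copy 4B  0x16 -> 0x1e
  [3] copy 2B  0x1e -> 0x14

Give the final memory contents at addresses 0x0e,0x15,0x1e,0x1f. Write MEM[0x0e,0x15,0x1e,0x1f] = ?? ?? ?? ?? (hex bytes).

MEM[0x0e,0x15,0x1e,0x1f] = f0 bf 3d bf

  after D0: wrote 4B at 0x01 = c09b4748
  after D1: wrote 5B at 0x01 = 0cb7d83dbf
  after D2: wrote 4B at 0x1e = 3dbf8061
  after D3: wrote 2B at 0x14 = 3dbf
query mem[0x0e]=0xf0, mem[0x15]=0xbf, mem[0x1e]=0x3d, mem[0x1f]=0xbf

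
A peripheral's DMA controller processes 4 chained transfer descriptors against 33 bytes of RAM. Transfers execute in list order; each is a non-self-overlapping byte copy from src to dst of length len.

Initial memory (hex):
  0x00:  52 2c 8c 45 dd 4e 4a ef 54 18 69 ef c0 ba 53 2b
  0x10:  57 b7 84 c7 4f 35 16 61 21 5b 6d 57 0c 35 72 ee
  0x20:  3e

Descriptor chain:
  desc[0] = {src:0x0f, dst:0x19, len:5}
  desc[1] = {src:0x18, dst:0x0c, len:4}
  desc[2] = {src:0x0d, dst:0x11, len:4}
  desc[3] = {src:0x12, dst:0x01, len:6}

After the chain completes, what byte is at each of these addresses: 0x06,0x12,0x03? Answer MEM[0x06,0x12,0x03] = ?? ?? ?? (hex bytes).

[0] 0x0f->0x19 len=5 : 2b 57 b7 84 c7
[1] 0x18->0x0c len=4 : 21 2b 57 b7
[2] 0x0d->0x11 len=4 : 2b 57 b7 57
[3] 0x12->0x01 len=6 : 57 b7 57 35 16 61
query mem[0x06]=0x61, mem[0x12]=0x57, mem[0x03]=0x57

MEM[0x06,0x12,0x03] = 61 57 57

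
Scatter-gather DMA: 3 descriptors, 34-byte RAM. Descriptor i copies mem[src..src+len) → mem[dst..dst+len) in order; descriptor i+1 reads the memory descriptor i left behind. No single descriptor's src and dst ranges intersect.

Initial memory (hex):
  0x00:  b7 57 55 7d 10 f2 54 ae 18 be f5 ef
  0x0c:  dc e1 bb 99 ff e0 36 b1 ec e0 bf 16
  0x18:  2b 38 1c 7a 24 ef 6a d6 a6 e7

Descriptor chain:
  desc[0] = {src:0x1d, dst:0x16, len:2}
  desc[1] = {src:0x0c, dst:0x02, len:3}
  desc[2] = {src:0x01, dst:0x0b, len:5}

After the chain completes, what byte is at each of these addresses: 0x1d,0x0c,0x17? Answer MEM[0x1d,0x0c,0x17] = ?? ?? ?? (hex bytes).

D0: mem[0x16..0x17] <- [ef 6a]
D1: mem[0x02..0x04] <- [dc e1 bb]
D2: mem[0x0b..0x0f] <- [57 dc e1 bb f2]
query mem[0x1d]=0xef, mem[0x0c]=0xdc, mem[0x17]=0x6a

MEM[0x1d,0x0c,0x17] = ef dc 6a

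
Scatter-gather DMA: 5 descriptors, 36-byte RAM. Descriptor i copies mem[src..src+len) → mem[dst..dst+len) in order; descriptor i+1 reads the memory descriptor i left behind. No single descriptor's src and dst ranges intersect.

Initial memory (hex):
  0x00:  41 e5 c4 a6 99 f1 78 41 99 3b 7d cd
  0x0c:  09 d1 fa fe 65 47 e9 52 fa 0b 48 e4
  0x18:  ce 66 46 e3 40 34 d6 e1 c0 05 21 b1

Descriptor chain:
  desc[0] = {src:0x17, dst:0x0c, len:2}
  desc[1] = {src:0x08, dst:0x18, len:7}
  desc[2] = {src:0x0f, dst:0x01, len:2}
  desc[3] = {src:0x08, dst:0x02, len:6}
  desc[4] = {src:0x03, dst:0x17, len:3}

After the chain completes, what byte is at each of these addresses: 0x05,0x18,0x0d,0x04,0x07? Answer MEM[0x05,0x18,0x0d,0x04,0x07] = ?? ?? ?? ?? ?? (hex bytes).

D0: mem[0x0c..0x0d] <- [e4 ce]
D1: mem[0x18..0x1e] <- [99 3b 7d cd e4 ce fa]
D2: mem[0x01..0x02] <- [fe 65]
D3: mem[0x02..0x07] <- [99 3b 7d cd e4 ce]
D4: mem[0x17..0x19] <- [3b 7d cd]
query mem[0x05]=0xcd, mem[0x18]=0x7d, mem[0x0d]=0xce, mem[0x04]=0x7d, mem[0x07]=0xce

MEM[0x05,0x18,0x0d,0x04,0x07] = cd 7d ce 7d ce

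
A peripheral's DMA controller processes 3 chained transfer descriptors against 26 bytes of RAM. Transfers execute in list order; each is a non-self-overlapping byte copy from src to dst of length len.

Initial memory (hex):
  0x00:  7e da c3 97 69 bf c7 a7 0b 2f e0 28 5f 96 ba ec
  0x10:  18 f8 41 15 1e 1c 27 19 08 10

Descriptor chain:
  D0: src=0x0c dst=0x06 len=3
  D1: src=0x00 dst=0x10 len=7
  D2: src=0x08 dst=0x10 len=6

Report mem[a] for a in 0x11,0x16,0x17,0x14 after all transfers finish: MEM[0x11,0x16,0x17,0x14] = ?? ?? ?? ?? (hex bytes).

MEM[0x11,0x16,0x17,0x14] = 2f 5f 19 5f

#0 dst[0x06+3] := {0x5f,0x96,0xba}
#1 dst[0x10+7] := {0x7e,0xda,0xc3,0x97,0x69,0xbf,0x5f}
#2 dst[0x10+6] := {0xba,0x2f,0xe0,0x28,0x5f,0x96}
query mem[0x11]=0x2f, mem[0x16]=0x5f, mem[0x17]=0x19, mem[0x14]=0x5f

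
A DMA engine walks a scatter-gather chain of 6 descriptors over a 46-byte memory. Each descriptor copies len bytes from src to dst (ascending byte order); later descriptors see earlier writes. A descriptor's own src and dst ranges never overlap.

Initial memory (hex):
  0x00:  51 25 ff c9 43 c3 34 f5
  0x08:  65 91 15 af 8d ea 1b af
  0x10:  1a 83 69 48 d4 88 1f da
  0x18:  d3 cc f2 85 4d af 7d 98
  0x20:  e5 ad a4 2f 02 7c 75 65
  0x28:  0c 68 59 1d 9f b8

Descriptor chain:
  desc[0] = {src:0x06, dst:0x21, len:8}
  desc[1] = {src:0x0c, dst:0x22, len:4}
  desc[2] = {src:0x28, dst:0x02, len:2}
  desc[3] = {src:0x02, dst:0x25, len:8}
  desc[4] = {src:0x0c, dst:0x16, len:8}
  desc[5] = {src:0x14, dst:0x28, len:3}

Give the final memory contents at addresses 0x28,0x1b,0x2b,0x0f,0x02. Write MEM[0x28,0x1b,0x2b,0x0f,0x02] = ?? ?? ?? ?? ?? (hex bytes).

MEM[0x28,0x1b,0x2b,0x0f,0x02] = d4 83 65 af ea

D0: mem[0x21..0x28] <- [34 f5 65 91 15 af 8d ea]
D1: mem[0x22..0x25] <- [8d ea 1b af]
D2: mem[0x02..0x03] <- [ea 68]
D3: mem[0x25..0x2c] <- [ea 68 43 c3 34 f5 65 91]
D4: mem[0x16..0x1d] <- [8d ea 1b af 1a 83 69 48]
D5: mem[0x28..0x2a] <- [d4 88 8d]
query mem[0x28]=0xd4, mem[0x1b]=0x83, mem[0x2b]=0x65, mem[0x0f]=0xaf, mem[0x02]=0xea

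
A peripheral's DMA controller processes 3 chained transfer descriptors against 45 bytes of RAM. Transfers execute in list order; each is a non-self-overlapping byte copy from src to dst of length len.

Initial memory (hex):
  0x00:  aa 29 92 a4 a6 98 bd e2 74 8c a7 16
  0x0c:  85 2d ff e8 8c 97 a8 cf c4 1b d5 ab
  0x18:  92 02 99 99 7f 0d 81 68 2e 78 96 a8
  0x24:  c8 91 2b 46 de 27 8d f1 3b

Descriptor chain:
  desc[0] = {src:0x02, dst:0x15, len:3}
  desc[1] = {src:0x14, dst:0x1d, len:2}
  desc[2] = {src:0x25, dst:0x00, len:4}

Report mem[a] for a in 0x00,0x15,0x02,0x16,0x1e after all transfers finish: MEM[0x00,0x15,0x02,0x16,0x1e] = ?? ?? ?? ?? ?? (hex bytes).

#0 dst[0x15+3] := {0x92,0xa4,0xa6}
#1 dst[0x1d+2] := {0xc4,0x92}
#2 dst[0x00+4] := {0x91,0x2b,0x46,0xde}
query mem[0x00]=0x91, mem[0x15]=0x92, mem[0x02]=0x46, mem[0x16]=0xa4, mem[0x1e]=0x92

MEM[0x00,0x15,0x02,0x16,0x1e] = 91 92 46 a4 92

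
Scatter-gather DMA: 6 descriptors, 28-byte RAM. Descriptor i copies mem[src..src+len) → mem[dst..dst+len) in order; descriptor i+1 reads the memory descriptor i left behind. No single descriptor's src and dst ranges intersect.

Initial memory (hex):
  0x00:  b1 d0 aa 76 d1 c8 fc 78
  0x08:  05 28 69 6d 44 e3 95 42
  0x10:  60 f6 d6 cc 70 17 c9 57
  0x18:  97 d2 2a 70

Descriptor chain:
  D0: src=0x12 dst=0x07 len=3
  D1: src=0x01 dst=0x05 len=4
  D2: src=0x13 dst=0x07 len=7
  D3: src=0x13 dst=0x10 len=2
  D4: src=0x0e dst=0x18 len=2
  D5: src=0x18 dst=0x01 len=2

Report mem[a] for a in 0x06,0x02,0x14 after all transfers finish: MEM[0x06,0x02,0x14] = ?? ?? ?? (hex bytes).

D0: mem[0x07..0x09] <- [d6 cc 70]
D1: mem[0x05..0x08] <- [d0 aa 76 d1]
D2: mem[0x07..0x0d] <- [cc 70 17 c9 57 97 d2]
D3: mem[0x10..0x11] <- [cc 70]
D4: mem[0x18..0x19] <- [95 42]
D5: mem[0x01..0x02] <- [95 42]
query mem[0x06]=0xaa, mem[0x02]=0x42, mem[0x14]=0x70

MEM[0x06,0x02,0x14] = aa 42 70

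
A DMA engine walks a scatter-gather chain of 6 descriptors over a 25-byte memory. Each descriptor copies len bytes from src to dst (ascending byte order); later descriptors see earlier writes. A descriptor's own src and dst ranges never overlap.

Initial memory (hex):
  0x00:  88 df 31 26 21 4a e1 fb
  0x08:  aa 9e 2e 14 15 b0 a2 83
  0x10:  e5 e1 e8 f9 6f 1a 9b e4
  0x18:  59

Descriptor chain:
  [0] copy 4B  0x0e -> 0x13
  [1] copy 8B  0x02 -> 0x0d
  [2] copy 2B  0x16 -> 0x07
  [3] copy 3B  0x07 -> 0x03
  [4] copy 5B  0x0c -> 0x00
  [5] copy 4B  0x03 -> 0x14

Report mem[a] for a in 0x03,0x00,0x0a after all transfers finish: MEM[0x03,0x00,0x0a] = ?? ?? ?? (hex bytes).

MEM[0x03,0x00,0x0a] = 21 15 2e

#0 dst[0x13+4] := {0xa2,0x83,0xe5,0xe1}
#1 dst[0x0d+8] := {0x31,0x26,0x21,0x4a,0xe1,0xfb,0xaa,0x9e}
#2 dst[0x07+2] := {0xe1,0xe4}
#3 dst[0x03+3] := {0xe1,0xe4,0x9e}
#4 dst[0x00+5] := {0x15,0x31,0x26,0x21,0x4a}
#5 dst[0x14+4] := {0x21,0x4a,0x9e,0xe1}
query mem[0x03]=0x21, mem[0x00]=0x15, mem[0x0a]=0x2e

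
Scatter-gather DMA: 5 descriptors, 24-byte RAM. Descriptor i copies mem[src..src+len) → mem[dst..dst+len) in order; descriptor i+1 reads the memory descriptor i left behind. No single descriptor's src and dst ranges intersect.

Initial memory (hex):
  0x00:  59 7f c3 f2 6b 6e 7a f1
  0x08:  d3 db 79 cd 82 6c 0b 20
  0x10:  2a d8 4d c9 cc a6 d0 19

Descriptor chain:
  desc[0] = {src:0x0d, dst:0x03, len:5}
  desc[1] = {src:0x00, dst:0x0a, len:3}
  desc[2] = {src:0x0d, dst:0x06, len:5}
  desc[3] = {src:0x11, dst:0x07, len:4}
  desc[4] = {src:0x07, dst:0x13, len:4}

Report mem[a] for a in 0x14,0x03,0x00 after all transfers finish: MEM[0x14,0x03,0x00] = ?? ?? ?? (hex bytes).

MEM[0x14,0x03,0x00] = 4d 6c 59

D0: mem[0x03..0x07] <- [6c 0b 20 2a d8]
D1: mem[0x0a..0x0c] <- [59 7f c3]
D2: mem[0x06..0x0a] <- [6c 0b 20 2a d8]
D3: mem[0x07..0x0a] <- [d8 4d c9 cc]
D4: mem[0x13..0x16] <- [d8 4d c9 cc]
query mem[0x14]=0x4d, mem[0x03]=0x6c, mem[0x00]=0x59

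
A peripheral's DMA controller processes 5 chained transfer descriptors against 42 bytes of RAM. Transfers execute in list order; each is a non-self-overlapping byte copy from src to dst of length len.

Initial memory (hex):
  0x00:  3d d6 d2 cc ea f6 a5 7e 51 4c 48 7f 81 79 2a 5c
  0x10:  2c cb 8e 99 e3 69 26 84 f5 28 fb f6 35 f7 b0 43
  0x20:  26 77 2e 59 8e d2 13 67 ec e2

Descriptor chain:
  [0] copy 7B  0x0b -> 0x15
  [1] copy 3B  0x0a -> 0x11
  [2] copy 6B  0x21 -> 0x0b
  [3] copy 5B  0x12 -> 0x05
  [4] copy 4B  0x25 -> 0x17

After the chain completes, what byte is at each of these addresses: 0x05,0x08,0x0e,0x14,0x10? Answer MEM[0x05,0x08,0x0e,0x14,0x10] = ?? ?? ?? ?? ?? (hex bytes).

MEM[0x05,0x08,0x0e,0x14,0x10] = 7f 7f 8e e3 13

D0: mem[0x15..0x1b] <- [7f 81 79 2a 5c 2c cb]
D1: mem[0x11..0x13] <- [48 7f 81]
D2: mem[0x0b..0x10] <- [77 2e 59 8e d2 13]
D3: mem[0x05..0x09] <- [7f 81 e3 7f 81]
D4: mem[0x17..0x1a] <- [d2 13 67 ec]
query mem[0x05]=0x7f, mem[0x08]=0x7f, mem[0x0e]=0x8e, mem[0x14]=0xe3, mem[0x10]=0x13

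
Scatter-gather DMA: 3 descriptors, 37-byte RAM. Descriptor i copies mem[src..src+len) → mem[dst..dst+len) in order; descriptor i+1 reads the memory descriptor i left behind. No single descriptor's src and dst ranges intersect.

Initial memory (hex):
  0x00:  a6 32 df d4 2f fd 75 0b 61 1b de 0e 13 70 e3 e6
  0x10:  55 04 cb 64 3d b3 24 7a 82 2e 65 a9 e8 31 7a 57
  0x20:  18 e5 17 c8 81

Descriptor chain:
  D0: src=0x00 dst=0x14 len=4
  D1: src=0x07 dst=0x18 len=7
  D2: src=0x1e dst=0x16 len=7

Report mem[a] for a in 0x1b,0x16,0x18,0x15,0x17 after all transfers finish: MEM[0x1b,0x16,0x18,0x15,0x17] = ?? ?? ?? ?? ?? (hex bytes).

MEM[0x1b,0x16,0x18,0x15,0x17] = c8 70 18 32 57

#0 dst[0x14+4] := {0xa6,0x32,0xdf,0xd4}
#1 dst[0x18+7] := {0x0b,0x61,0x1b,0xde,0x0e,0x13,0x70}
#2 dst[0x16+7] := {0x70,0x57,0x18,0xe5,0x17,0xc8,0x81}
query mem[0x1b]=0xc8, mem[0x16]=0x70, mem[0x18]=0x18, mem[0x15]=0x32, mem[0x17]=0x57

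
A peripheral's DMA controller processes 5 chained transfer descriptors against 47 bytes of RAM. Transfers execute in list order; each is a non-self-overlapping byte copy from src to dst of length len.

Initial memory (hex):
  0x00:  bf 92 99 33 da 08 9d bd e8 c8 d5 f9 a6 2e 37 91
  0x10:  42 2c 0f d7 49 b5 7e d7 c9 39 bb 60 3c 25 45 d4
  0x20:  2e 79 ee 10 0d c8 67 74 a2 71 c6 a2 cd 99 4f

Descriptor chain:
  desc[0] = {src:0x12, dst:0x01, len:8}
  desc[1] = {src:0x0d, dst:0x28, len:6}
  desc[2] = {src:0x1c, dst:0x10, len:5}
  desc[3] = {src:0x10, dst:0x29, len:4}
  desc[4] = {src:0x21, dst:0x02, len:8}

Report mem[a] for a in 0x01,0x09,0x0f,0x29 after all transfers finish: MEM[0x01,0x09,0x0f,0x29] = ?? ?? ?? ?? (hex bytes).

  after D0: wrote 8B at 0x01 = 0fd749b57ed7c939
  after D1: wrote 6B at 0x28 = 2e3791422c0f
  after D2: wrote 5B at 0x10 = 3c2545d42e
  after D3: wrote 4B at 0x29 = 3c2545d4
  after D4: wrote 8B at 0x02 = 79ee100dc867742e
query mem[0x01]=0x0f, mem[0x09]=0x2e, mem[0x0f]=0x91, mem[0x29]=0x3c

MEM[0x01,0x09,0x0f,0x29] = 0f 2e 91 3c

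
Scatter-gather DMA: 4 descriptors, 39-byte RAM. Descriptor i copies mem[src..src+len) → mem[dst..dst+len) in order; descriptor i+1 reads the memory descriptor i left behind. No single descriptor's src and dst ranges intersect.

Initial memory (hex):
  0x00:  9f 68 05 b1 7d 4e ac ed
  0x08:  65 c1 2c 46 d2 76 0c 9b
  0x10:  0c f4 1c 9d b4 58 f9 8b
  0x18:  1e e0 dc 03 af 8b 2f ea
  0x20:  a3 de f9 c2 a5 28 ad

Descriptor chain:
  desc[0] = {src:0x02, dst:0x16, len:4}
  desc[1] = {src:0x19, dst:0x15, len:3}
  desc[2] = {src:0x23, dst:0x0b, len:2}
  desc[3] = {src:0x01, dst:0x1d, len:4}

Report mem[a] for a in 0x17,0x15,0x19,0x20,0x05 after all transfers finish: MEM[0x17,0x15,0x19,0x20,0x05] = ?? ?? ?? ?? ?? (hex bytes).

MEM[0x17,0x15,0x19,0x20,0x05] = 03 4e 4e 7d 4e

D0: mem[0x16..0x19] <- [05 b1 7d 4e]
D1: mem[0x15..0x17] <- [4e dc 03]
D2: mem[0x0b..0x0c] <- [c2 a5]
D3: mem[0x1d..0x20] <- [68 05 b1 7d]
query mem[0x17]=0x03, mem[0x15]=0x4e, mem[0x19]=0x4e, mem[0x20]=0x7d, mem[0x05]=0x4e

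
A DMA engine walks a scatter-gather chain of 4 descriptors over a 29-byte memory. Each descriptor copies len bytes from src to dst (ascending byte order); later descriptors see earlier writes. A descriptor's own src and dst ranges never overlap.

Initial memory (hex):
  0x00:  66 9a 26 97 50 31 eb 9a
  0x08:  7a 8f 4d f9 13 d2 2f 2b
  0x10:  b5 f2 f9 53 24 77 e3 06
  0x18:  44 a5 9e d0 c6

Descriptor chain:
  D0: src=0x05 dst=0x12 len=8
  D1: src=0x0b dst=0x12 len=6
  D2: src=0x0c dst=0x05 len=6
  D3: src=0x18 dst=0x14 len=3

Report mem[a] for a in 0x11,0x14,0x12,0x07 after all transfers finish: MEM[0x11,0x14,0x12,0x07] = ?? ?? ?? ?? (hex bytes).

#0 dst[0x12+8] := {0x31,0xeb,0x9a,0x7a,0x8f,0x4d,0xf9,0x13}
#1 dst[0x12+6] := {0xf9,0x13,0xd2,0x2f,0x2b,0xb5}
#2 dst[0x05+6] := {0x13,0xd2,0x2f,0x2b,0xb5,0xf2}
#3 dst[0x14+3] := {0xf9,0x13,0x9e}
query mem[0x11]=0xf2, mem[0x14]=0xf9, mem[0x12]=0xf9, mem[0x07]=0x2f

MEM[0x11,0x14,0x12,0x07] = f2 f9 f9 2f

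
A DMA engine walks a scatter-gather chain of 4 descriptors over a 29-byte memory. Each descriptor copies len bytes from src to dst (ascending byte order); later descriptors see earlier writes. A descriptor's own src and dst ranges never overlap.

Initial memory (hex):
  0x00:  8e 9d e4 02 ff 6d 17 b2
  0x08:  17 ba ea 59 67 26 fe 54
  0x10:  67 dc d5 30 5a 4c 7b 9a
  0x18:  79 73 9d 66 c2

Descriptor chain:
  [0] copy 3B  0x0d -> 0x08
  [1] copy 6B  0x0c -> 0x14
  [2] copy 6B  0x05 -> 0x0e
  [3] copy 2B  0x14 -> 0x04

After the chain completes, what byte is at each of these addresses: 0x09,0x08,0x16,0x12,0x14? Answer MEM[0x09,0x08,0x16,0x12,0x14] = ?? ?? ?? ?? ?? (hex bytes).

  after D0: wrote 3B at 0x08 = 26fe54
  after D1: wrote 6B at 0x14 = 6726fe5467dc
  after D2: wrote 6B at 0x0e = 6d17b226fe54
  after D3: wrote 2B at 0x04 = 6726
query mem[0x09]=0xfe, mem[0x08]=0x26, mem[0x16]=0xfe, mem[0x12]=0xfe, mem[0x14]=0x67

MEM[0x09,0x08,0x16,0x12,0x14] = fe 26 fe fe 67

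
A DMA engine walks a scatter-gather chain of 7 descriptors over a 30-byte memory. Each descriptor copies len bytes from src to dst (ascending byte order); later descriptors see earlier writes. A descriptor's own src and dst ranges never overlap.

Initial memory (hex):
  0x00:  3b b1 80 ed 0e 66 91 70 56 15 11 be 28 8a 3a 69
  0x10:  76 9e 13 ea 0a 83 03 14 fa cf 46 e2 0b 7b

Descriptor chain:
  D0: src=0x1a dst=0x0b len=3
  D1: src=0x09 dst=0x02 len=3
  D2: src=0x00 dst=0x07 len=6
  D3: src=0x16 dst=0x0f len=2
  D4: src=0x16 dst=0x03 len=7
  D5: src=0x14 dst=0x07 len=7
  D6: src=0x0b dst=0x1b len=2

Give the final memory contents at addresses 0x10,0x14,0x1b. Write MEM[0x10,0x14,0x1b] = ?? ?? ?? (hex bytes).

D0: mem[0x0b..0x0d] <- [46 e2 0b]
D1: mem[0x02..0x04] <- [15 11 46]
D2: mem[0x07..0x0c] <- [3b b1 15 11 46 66]
D3: mem[0x0f..0x10] <- [03 14]
D4: mem[0x03..0x09] <- [03 14 fa cf 46 e2 0b]
D5: mem[0x07..0x0d] <- [0a 83 03 14 fa cf 46]
D6: mem[0x1b..0x1c] <- [fa cf]
query mem[0x10]=0x14, mem[0x14]=0x0a, mem[0x1b]=0xfa

MEM[0x10,0x14,0x1b] = 14 0a fa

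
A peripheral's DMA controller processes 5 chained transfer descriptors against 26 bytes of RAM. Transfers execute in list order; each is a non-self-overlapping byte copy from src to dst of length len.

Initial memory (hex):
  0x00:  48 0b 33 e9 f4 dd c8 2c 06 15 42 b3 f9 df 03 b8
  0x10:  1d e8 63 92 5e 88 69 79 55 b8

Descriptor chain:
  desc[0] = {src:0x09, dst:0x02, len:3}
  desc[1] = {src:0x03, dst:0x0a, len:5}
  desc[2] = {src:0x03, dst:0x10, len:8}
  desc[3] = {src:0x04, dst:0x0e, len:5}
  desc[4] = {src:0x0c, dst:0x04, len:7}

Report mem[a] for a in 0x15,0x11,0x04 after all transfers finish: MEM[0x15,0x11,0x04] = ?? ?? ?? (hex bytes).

MEM[0x15,0x11,0x04] = 06 2c dd

#0 dst[0x02+3] := {0x15,0x42,0xb3}
#1 dst[0x0a+5] := {0x42,0xb3,0xdd,0xc8,0x2c}
#2 dst[0x10+8] := {0x42,0xb3,0xdd,0xc8,0x2c,0x06,0x15,0x42}
#3 dst[0x0e+5] := {0xb3,0xdd,0xc8,0x2c,0x06}
#4 dst[0x04+7] := {0xdd,0xc8,0xb3,0xdd,0xc8,0x2c,0x06}
query mem[0x15]=0x06, mem[0x11]=0x2c, mem[0x04]=0xdd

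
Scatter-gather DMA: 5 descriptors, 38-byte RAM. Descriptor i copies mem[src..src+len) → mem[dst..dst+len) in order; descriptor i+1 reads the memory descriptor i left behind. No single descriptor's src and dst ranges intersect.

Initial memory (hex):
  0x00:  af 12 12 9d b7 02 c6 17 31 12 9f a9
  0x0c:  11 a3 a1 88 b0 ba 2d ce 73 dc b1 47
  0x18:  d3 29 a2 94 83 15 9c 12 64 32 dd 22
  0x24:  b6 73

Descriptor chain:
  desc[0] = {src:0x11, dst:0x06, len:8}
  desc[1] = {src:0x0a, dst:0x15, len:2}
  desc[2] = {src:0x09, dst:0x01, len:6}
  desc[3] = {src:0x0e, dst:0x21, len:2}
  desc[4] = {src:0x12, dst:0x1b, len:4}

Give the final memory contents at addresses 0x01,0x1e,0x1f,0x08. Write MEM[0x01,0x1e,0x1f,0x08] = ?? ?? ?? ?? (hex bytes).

[0] 0x11->0x06 len=8 : ba 2d ce 73 dc b1 47 d3
[1] 0x0a->0x15 len=2 : dc b1
[2] 0x09->0x01 len=6 : 73 dc b1 47 d3 a1
[3] 0x0e->0x21 len=2 : a1 88
[4] 0x12->0x1b len=4 : 2d ce 73 dc
query mem[0x01]=0x73, mem[0x1e]=0xdc, mem[0x1f]=0x12, mem[0x08]=0xce

MEM[0x01,0x1e,0x1f,0x08] = 73 dc 12 ce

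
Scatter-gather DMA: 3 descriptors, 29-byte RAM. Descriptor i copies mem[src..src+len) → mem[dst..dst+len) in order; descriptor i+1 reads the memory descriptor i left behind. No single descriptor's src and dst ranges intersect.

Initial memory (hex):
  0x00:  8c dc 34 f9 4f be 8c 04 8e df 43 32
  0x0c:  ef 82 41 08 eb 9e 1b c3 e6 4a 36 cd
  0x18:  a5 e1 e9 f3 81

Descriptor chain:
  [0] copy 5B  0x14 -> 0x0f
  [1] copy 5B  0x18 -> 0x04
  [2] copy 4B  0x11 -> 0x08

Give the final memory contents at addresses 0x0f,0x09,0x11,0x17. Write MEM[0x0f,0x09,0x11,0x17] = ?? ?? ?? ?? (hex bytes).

[0] 0x14->0x0f len=5 : e6 4a 36 cd a5
[1] 0x18->0x04 len=5 : a5 e1 e9 f3 81
[2] 0x11->0x08 len=4 : 36 cd a5 e6
query mem[0x0f]=0xe6, mem[0x09]=0xcd, mem[0x11]=0x36, mem[0x17]=0xcd

MEM[0x0f,0x09,0x11,0x17] = e6 cd 36 cd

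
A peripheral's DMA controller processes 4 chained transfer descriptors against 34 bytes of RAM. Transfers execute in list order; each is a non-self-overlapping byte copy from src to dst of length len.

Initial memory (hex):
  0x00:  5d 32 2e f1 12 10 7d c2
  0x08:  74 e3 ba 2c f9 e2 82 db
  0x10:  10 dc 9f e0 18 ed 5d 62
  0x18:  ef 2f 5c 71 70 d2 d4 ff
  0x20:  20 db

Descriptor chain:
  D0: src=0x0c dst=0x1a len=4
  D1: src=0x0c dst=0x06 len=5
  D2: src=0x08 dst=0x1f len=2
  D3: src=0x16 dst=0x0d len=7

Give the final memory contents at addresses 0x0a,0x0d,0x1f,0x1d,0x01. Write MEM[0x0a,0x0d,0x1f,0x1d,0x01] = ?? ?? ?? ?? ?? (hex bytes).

MEM[0x0a,0x0d,0x1f,0x1d,0x01] = 10 5d 82 db 32

D0: mem[0x1a..0x1d] <- [f9 e2 82 db]
D1: mem[0x06..0x0a] <- [f9 e2 82 db 10]
D2: mem[0x1f..0x20] <- [82 db]
D3: mem[0x0d..0x13] <- [5d 62 ef 2f f9 e2 82]
query mem[0x0a]=0x10, mem[0x0d]=0x5d, mem[0x1f]=0x82, mem[0x1d]=0xdb, mem[0x01]=0x32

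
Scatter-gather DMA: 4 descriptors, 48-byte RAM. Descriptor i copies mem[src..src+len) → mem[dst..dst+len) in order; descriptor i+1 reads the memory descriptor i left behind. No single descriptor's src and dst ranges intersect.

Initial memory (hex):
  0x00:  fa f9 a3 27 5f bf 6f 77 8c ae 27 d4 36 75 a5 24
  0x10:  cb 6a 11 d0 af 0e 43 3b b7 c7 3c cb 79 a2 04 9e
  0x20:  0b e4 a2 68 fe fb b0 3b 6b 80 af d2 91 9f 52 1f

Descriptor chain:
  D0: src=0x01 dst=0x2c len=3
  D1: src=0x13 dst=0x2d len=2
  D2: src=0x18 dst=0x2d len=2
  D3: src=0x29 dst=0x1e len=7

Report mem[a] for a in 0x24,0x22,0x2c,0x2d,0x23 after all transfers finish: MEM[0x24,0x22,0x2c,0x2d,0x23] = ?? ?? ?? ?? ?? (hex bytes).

  after D0: wrote 3B at 0x2c = f9a327
  after D1: wrote 2B at 0x2d = d0af
  after D2: wrote 2B at 0x2d = b7c7
  after D3: wrote 7B at 0x1e = 80afd2f9b7c71f
query mem[0x24]=0x1f, mem[0x22]=0xb7, mem[0x2c]=0xf9, mem[0x2d]=0xb7, mem[0x23]=0xc7

MEM[0x24,0x22,0x2c,0x2d,0x23] = 1f b7 f9 b7 c7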